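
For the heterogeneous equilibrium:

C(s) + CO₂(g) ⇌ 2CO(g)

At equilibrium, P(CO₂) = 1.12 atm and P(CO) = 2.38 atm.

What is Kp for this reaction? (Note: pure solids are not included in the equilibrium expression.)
K_p = 5.057

Solid C is excluded.
Kp = P(CO)²/P(CO₂) = (2.38)²/1.12 = 5.664/1.12 = 5.057.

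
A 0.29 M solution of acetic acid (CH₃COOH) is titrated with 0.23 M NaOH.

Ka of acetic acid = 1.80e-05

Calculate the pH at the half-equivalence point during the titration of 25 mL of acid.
pH = pKa = 4.74

At the half-equivalence point, [HA] = [A⁻], so by Henderson–Hasselbalch pH = pKa + log(1) = pKa.
pKa = −log(1.80e-05) = 4.74.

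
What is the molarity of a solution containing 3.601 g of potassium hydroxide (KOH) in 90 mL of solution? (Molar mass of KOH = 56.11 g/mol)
Moles of KOH = 3.601 g ÷ 56.11 g/mol = 0.0641775 mol
Volume = 90 mL = 0.09 L
Molarity = 0.0641775 mol ÷ 0.09 L = 0.7131 M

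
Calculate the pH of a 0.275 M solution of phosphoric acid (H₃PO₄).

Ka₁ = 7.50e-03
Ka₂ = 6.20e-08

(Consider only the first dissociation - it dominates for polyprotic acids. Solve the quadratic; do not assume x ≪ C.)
pH = 1.38

x² + Ka₁·x − Ka₁·C = 0 with Ka₁ = 7.50e-03, C = 0.275.
x = (−Ka₁ + √(Ka₁² + 4·Ka₁·C))/2 = 4.1819e-02 M, so pH = 1.38.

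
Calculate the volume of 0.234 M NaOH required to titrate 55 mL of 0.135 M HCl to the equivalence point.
V_{base} = 31.7 mL

At equivalence: moles acid = moles base.
moles HCl = 0.135 M × 0.055 L = 0.007425 mol
V_NaOH = 0.007425 mol ÷ 0.234 M = 0.03173 L = 31.7 mL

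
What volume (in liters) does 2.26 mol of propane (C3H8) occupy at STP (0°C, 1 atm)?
At STP, 1 mol of gas occupies 22.4 L
Volume = 2.26 mol × 22.4 L/mol = 50.62 L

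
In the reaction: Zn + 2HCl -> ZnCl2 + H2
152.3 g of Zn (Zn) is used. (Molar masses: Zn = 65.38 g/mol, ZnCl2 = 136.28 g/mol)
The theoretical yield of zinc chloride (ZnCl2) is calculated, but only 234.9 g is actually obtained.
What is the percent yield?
Moles of Zn = 152.3 g ÷ 65.38 g/mol = 2.32946 mol
Mole ratio: 1 mol ZnCl2 / 1 mol Zn
Moles of ZnCl2 = 2.32946 × (1/1) = 2.32946 mol
Theoretical yield = 2.32946 mol × 136.28 g/mol = 317.46 g
Actual yield = 234.9 g
Percent yield = (234.9 / 317.46) × 100% = 74.0%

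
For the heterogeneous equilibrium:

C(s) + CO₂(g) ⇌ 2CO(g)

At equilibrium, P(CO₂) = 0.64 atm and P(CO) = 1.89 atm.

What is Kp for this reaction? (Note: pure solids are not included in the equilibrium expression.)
K_p = 5.581

Solid C is excluded.
Kp = P(CO)²/P(CO₂) = (1.89)²/0.64 = 3.572/0.64 = 5.581.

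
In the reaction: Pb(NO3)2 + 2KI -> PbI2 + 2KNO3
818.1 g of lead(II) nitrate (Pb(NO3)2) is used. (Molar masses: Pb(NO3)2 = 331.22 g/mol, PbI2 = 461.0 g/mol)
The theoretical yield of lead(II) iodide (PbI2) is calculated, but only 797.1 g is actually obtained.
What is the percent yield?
Moles of Pb(NO3)2 = 818.1 g ÷ 331.22 g/mol = 2.46996 mol
Mole ratio: 1 mol PbI2 / 1 mol Pb(NO3)2
Moles of PbI2 = 2.46996 × (1/1) = 2.46996 mol
Theoretical yield = 2.46996 mol × 461.0 g/mol = 1138.7 g
Actual yield = 797.1 g
Percent yield = (797.1 / 1138.7) × 100% = 70.0%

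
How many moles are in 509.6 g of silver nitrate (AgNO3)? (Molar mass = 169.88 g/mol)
Moles = 509.6 g ÷ 169.88 g/mol = 3 mol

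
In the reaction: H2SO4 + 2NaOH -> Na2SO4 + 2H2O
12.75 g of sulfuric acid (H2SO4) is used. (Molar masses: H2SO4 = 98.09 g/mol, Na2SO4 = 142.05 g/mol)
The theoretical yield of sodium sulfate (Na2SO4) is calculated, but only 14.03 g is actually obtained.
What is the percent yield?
Moles of H2SO4 = 12.75 g ÷ 98.09 g/mol = 0.129983 mol
Mole ratio: 1 mol Na2SO4 / 1 mol H2SO4
Moles of Na2SO4 = 0.129983 × (1/1) = 0.129983 mol
Theoretical yield = 0.129983 mol × 142.05 g/mol = 18.464 g
Actual yield = 14.03 g
Percent yield = (14.03 / 18.464) × 100% = 76.0%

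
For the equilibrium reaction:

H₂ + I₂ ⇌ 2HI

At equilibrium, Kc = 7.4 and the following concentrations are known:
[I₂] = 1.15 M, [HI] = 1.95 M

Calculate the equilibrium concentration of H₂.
[H₂] = 0.4468 M

Kc = ([HI]^2) / ([H₂] × [I₂]) = 7.4
[H₂]^1 = (product terms)/(Kc · other reactant terms) = 3.8025 / (7.4 · 1.15) = 0.44683
[H₂] = 0.4468 M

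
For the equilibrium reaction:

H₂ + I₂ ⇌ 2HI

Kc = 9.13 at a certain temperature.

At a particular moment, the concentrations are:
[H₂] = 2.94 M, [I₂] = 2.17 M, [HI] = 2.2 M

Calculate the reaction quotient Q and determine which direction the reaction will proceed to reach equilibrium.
Q = 0.759, Q < K, reaction proceeds forward (toward products)

Q = ([HI]^2) / ([H₂] × [I₂])
  = ((2.2)^2) / ((2.94)·(2.17)) = 4.84/6.3798 = 0.7586
Since Q = 0.7586 < Kc = 9.13, the reaction proceeds forward (toward products) to reach equilibrium.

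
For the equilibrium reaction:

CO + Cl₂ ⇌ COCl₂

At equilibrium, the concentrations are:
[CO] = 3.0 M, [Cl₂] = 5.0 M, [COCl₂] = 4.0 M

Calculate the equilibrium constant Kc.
K_c = 0.2667

Kc = ([COCl₂]) / ([CO] × [Cl₂])
   = ((4.0)) / ((3.0)·(5.0))
   = 4 / 15 = 0.2667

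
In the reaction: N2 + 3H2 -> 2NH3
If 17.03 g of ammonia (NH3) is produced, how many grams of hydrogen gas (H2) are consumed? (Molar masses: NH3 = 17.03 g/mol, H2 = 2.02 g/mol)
Moles of NH3 = 17.03 g ÷ 17.03 g/mol = 1 mol
Mole ratio: 3 mol H2 / 2 mol NH3
Moles of H2 = 1 × (3/2) = 1.5 mol
Mass of H2 = 1.5 mol × 2.02 g/mol = 3.03 g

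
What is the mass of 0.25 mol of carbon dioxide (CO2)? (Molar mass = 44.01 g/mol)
Mass = 0.25 mol × 44.01 g/mol = 11 g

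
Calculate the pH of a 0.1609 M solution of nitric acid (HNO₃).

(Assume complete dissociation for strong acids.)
pH = 0.79

[H⁺] = 0.1609 M for strong acid. pH = -log[H⁺] = -log(0.1609)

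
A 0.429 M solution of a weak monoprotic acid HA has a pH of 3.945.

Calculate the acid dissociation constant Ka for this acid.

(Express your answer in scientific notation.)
K_a = 3.00e-08

[H⁺] = 10^(−pH) = 10^(−3.945) = 1.135e-04 M. For HA ⇌ H⁺ + A⁻, Ka = x²/(C − x) = (1.135e-04)²/(0.429 − 1.135e-04) = 3.00e-08.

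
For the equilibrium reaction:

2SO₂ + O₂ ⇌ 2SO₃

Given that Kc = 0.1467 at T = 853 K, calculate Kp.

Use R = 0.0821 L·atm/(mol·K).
K_p = 0.0021

Δn = (moles gaseous products) − (moles gaseous reactants) = -1
T = 853 K; RT = 0.0821 × 853 = 70.0313
Kp = Kc·(RT)^Δn = 0.1467 × (70.0313)^-1 = 0.1467 × 0.0142793 = 0.0021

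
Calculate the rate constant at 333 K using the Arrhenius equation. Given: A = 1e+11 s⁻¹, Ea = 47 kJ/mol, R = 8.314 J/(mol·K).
4.24e+03 s⁻¹

k = A·exp(-Ea/(R·T)) = 1e+11·exp(-47000/(8.314·333)) = 1e+11·exp(-16.9763) = 1e+11·4.2391e-08 = 4.24e+03 s⁻¹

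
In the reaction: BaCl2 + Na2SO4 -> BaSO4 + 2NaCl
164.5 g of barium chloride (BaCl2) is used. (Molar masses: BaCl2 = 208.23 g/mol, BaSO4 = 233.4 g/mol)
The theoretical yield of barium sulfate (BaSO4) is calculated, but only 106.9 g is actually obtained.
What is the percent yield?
Moles of BaCl2 = 164.5 g ÷ 208.23 g/mol = 0.789992 mol
Mole ratio: 1 mol BaSO4 / 1 mol BaCl2
Moles of BaSO4 = 0.789992 × (1/1) = 0.789992 mol
Theoretical yield = 0.789992 mol × 233.4 g/mol = 184.38 g
Actual yield = 106.9 g
Percent yield = (106.9 / 184.38) × 100% = 58.0%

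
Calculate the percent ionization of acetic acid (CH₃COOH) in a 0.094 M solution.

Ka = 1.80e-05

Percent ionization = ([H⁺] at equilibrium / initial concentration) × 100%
Percent ionization = 1.37%

Let x = [H⁺]. Ka = x²/(C - x) ⇒ x² + (1.80e-05)x - (1.80e-05)(0.094) = 0. x = 1.2918e-03. Percent = (1.2918e-03/0.094) × 100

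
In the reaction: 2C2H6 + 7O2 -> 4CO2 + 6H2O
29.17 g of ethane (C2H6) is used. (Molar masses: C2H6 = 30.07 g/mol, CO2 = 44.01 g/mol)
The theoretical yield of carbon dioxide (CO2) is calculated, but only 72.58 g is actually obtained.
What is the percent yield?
Moles of C2H6 = 29.17 g ÷ 30.07 g/mol = 0.97007 mol
Mole ratio: 4 mol CO2 / 2 mol C2H6
Moles of CO2 = 0.97007 × (4/2) = 1.94014 mol
Theoretical yield = 1.94014 mol × 44.01 g/mol = 85.386 g
Actual yield = 72.58 g
Percent yield = (72.58 / 85.386) × 100% = 85.0%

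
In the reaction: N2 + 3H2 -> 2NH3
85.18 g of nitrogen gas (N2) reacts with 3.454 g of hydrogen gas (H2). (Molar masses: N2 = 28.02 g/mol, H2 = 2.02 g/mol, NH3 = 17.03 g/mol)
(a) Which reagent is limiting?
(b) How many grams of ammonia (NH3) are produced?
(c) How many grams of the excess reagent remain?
(a) H2, (b) 19.41 g, (c) 69.21 g

Moles of N2 = 85.18 g ÷ 28.02 g/mol = 3.03997 mol
Moles of H2 = 3.454 g ÷ 2.02 g/mol = 1.7099 mol
Moles ÷ coefficient: N2: 3.03997/1 = 3.04, H2: 1.7099/3 = 0.57
(a) H2 has the smaller value, so H2 is the limiting reagent.
(b) Moles of NH3 = 1.7099 mol H2 × (2/3) = 1.13993 mol; mass = 1.13993 mol × 17.03 g/mol = 19.41 g
(c) N2 consumed = 1.7099 × (1/3) = 0.569967 mol; remaining = 3.03997 − 0.569967 = 2.47 mol; mass = 2.47 mol × 28.02 g/mol = 69.21 g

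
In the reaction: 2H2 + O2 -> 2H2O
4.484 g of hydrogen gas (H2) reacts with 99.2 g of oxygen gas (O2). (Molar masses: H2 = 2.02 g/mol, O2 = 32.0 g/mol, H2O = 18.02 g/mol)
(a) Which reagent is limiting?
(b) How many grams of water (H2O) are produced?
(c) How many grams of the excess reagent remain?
(a) H2, (b) 40 g, (c) 63.68 g

Moles of H2 = 4.484 g ÷ 2.02 g/mol = 2.2198 mol
Moles of O2 = 99.2 g ÷ 32.0 g/mol = 3.1 mol
Moles ÷ coefficient: H2: 2.2198/2 = 1.11, O2: 3.1/1 = 3.1
(a) H2 has the smaller value, so H2 is the limiting reagent.
(b) Moles of H2O = 2.2198 mol H2 × (2/2) = 2.2198 mol; mass = 2.2198 mol × 18.02 g/mol = 40 g
(c) O2 consumed = 2.2198 × (1/2) = 1.1099 mol; remaining = 3.1 − 1.1099 = 1.9901 mol; mass = 1.9901 mol × 32.0 g/mol = 63.68 g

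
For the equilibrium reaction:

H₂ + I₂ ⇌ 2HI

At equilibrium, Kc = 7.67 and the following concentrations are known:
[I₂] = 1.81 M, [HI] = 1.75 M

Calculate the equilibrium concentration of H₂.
[H₂] = 0.2206 M

Kc = ([HI]^2) / ([H₂] × [I₂]) = 7.67
[H₂]^1 = (product terms)/(Kc · other reactant terms) = 3.0625 / (7.67 · 1.81) = 0.2206
[H₂] = 0.2206 M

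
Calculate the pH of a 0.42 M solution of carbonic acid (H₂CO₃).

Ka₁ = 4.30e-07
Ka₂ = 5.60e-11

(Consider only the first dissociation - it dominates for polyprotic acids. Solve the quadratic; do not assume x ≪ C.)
pH = 3.37

x² + Ka₁·x − Ka₁·C = 0 with Ka₁ = 4.30e-07, C = 0.42.
x = (−Ka₁ + √(Ka₁² + 4·Ka₁·C))/2 = 4.2476e-04 M, so pH = 3.37.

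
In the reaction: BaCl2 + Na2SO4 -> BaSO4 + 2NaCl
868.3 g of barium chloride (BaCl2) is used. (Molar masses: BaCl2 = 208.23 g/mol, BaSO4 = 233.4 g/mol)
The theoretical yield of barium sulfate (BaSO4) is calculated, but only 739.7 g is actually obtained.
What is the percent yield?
Moles of BaCl2 = 868.3 g ÷ 208.23 g/mol = 4.16991 mol
Mole ratio: 1 mol BaSO4 / 1 mol BaCl2
Moles of BaSO4 = 4.16991 × (1/1) = 4.16991 mol
Theoretical yield = 4.16991 mol × 233.4 g/mol = 973.26 g
Actual yield = 739.7 g
Percent yield = (739.7 / 973.26) × 100% = 76.0%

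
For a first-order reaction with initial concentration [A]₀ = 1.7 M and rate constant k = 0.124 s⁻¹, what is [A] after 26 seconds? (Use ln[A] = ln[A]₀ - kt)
0.0677 M

ln[A] = ln[A]₀ - k·t = ln(1.7) - (0.124)·(26) = 0.5306 - 3.2240 = -2.6934
[A] = e^(-2.6934) = 0.0677 M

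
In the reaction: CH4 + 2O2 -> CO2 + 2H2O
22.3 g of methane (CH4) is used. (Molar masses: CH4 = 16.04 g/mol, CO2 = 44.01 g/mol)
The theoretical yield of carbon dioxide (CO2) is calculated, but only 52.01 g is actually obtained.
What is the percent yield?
Moles of CH4 = 22.3 g ÷ 16.04 g/mol = 1.39027 mol
Mole ratio: 1 mol CO2 / 1 mol CH4
Moles of CO2 = 1.39027 × (1/1) = 1.39027 mol
Theoretical yield = 1.39027 mol × 44.01 g/mol = 61.186 g
Actual yield = 52.01 g
Percent yield = (52.01 / 61.186) × 100% = 85.0%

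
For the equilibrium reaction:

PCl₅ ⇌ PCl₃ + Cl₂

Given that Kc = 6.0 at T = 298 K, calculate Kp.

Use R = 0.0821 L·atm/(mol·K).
K_p = 146.7948

Δn = (moles gaseous products) − (moles gaseous reactants) = 1
T = 298 K; RT = 0.0821 × 298 = 24.4658
Kp = Kc·(RT)^Δn = 6.0 × (24.4658)^1 = 6.0 × 24.4658 = 146.7948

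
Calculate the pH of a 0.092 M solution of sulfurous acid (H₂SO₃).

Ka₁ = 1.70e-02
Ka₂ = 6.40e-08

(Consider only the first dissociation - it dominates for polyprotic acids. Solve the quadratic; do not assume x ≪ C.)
pH = 1.50

x² + Ka₁·x − Ka₁·C = 0 with Ka₁ = 1.70e-02, C = 0.092.
x = (−Ka₁ + √(Ka₁² + 4·Ka₁·C))/2 = 3.1951e-02 M, so pH = 1.50.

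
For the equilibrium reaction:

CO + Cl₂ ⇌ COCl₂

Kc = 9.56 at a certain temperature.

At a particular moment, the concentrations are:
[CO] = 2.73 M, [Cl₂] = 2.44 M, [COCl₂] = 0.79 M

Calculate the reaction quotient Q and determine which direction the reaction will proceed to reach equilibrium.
Q = 0.119, Q < K, reaction proceeds forward (toward products)

Q = ([COCl₂]) / ([CO] × [Cl₂])
  = ((0.79)) / ((2.73)·(2.44)) = 0.79/6.6612 = 0.1186
Since Q = 0.1186 < Kc = 9.56, the reaction proceeds forward (toward products) to reach equilibrium.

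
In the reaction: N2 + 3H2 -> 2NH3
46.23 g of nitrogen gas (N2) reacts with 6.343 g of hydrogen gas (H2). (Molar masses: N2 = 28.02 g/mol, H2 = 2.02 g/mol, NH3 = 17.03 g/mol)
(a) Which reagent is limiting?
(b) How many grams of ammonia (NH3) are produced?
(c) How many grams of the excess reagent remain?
(a) H2, (b) 35.65 g, (c) 16.9 g

Moles of N2 = 46.23 g ÷ 28.02 g/mol = 1.64989 mol
Moles of H2 = 6.343 g ÷ 2.02 g/mol = 3.1401 mol
Moles ÷ coefficient: N2: 1.64989/1 = 1.65, H2: 3.1401/3 = 1.047
(a) H2 has the smaller value, so H2 is the limiting reagent.
(b) Moles of NH3 = 3.1401 mol H2 × (2/3) = 2.0934 mol; mass = 2.0934 mol × 17.03 g/mol = 35.65 g
(c) N2 consumed = 3.1401 × (1/3) = 1.0467 mol; remaining = 1.64989 − 1.0467 = 0.603193 mol; mass = 0.603193 mol × 28.02 g/mol = 16.9 g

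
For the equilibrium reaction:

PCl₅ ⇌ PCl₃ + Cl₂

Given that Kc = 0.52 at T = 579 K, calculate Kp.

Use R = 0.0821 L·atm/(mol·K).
K_p = 24.7187

Δn = (moles gaseous products) − (moles gaseous reactants) = 1
T = 579 K; RT = 0.0821 × 579 = 47.5359
Kp = Kc·(RT)^Δn = 0.52 × (47.5359)^1 = 0.52 × 47.5359 = 24.7187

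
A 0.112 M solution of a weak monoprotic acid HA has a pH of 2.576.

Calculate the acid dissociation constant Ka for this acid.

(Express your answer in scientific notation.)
K_a = 6.44e-05

[H⁺] = 10^(−pH) = 10^(−2.576) = 2.655e-03 M. For HA ⇌ H⁺ + A⁻, Ka = x²/(C − x) = (2.655e-03)²/(0.112 − 2.655e-03) = 6.44e-05.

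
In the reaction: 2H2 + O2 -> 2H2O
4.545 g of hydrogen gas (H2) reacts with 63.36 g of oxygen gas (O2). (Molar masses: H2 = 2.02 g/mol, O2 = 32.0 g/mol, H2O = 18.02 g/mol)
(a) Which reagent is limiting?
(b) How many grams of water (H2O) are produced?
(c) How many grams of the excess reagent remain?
(a) H2, (b) 40.55 g, (c) 27.36 g

Moles of H2 = 4.545 g ÷ 2.02 g/mol = 2.25 mol
Moles of O2 = 63.36 g ÷ 32.0 g/mol = 1.98 mol
Moles ÷ coefficient: H2: 2.25/2 = 1.125, O2: 1.98/1 = 1.98
(a) H2 has the smaller value, so H2 is the limiting reagent.
(b) Moles of H2O = 2.25 mol H2 × (2/2) = 2.25 mol; mass = 2.25 mol × 18.02 g/mol = 40.55 g
(c) O2 consumed = 2.25 × (1/2) = 1.125 mol; remaining = 1.98 − 1.125 = 0.855 mol; mass = 0.855 mol × 32.0 g/mol = 27.36 g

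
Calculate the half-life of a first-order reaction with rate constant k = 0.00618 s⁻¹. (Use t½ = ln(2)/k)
112.16 s

t½ = ln(2)/k = 0.6931/0.00618 = 112.16 s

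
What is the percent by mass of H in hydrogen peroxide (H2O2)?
Mass of H in formula = 1.008 × 2 = 2.016 g/mol
Molar mass = 34.02 g/mol
% H = (2.016/34.02) × 100% = 5.93%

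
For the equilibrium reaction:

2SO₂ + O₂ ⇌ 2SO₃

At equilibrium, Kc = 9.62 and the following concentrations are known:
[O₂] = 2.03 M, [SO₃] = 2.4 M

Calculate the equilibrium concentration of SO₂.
[SO₂] = 0.5431 M

Kc = ([SO₃]^2) / ([SO₂]^2 × [O₂]) = 9.62
[SO₂]^2 = (product terms)/(Kc · other reactant terms) = 5.76 / (9.62 · 2.03) = 0.29495
[SO₂] = (0.29495)^(1/2) = 0.5431 M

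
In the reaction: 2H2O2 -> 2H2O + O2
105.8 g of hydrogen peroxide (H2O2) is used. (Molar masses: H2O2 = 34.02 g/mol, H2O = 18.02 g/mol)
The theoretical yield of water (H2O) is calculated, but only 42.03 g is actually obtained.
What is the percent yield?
Moles of H2O2 = 105.8 g ÷ 34.02 g/mol = 3.10994 mol
Mole ratio: 2 mol H2O / 2 mol H2O2
Moles of H2O = 3.10994 × (2/2) = 3.10994 mol
Theoretical yield = 3.10994 mol × 18.02 g/mol = 56.041 g
Actual yield = 42.03 g
Percent yield = (42.03 / 56.041) × 100% = 75.0%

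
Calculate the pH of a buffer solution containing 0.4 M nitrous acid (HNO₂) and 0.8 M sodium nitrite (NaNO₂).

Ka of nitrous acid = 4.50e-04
pH = 3.65

pKa = -log(4.50e-04) = 3.35. pH = pKa + log([A⁻]/[HA]) = 3.35 + log(0.8/0.4)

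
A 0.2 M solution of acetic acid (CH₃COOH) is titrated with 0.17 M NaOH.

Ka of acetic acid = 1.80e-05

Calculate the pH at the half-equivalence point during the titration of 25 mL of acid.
pH = pKa = 4.74

At the half-equivalence point, [HA] = [A⁻], so by Henderson–Hasselbalch pH = pKa + log(1) = pKa.
pKa = −log(1.80e-05) = 4.74.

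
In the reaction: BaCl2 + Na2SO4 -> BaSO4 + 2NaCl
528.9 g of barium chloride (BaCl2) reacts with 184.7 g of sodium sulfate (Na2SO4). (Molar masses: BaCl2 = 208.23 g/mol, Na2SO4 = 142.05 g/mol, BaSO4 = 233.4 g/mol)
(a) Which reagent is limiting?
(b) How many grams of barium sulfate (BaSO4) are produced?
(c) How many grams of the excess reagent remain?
(a) Na2SO4, (b) 303.5 g, (c) 258.1 g

Moles of BaCl2 = 528.9 g ÷ 208.23 g/mol = 2.53998 mol
Moles of Na2SO4 = 184.7 g ÷ 142.05 g/mol = 1.30025 mol
Moles ÷ coefficient: BaCl2: 2.53998/1 = 2.54, Na2SO4: 1.30025/1 = 1.3
(a) Na2SO4 has the smaller value, so Na2SO4 is the limiting reagent.
(b) Moles of BaSO4 = 1.30025 mol Na2SO4 × (1/1) = 1.30025 mol; mass = 1.30025 mol × 233.4 g/mol = 303.5 g
(c) BaCl2 consumed = 1.30025 × (1/1) = 1.30025 mol; remaining = 2.53998 − 1.30025 = 1.23973 mol; mass = 1.23973 mol × 208.23 g/mol = 258.1 g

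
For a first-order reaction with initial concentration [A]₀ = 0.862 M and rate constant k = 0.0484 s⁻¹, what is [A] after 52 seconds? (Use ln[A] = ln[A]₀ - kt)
0.0696 M

ln[A] = ln[A]₀ - k·t = ln(0.862) - (0.0484)·(52) = -0.1485 - 2.5168 = -2.6653
[A] = e^(-2.6653) = 0.0696 M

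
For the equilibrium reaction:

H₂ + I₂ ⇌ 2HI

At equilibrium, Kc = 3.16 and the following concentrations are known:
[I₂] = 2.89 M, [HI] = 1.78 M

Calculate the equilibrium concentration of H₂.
[H₂] = 0.3469 M

Kc = ([HI]^2) / ([H₂] × [I₂]) = 3.16
[H₂]^1 = (product terms)/(Kc · other reactant terms) = 3.1684 / (3.16 · 2.89) = 0.34694
[H₂] = 0.3469 M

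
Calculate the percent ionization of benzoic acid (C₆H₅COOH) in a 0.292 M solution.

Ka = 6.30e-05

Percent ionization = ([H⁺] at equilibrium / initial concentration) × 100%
Percent ionization = 1.46%

Let x = [H⁺]. Ka = x²/(C - x) ⇒ x² + (6.30e-05)x - (6.30e-05)(0.292) = 0. x = 4.2577e-03. Percent = (4.2577e-03/0.292) × 100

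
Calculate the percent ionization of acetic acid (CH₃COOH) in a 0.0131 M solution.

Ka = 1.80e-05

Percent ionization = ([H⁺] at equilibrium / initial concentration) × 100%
Percent ionization = 3.64%

Let x = [H⁺]. Ka = x²/(C - x) ⇒ x² + (1.80e-05)x - (1.80e-05)(0.0131) = 0. x = 4.7668e-04. Percent = (4.7668e-04/0.0131) × 100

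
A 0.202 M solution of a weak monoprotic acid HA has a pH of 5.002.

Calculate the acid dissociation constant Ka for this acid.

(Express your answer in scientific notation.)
K_a = 4.91e-10

[H⁺] = 10^(−pH) = 10^(−5.002) = 9.954e-06 M. For HA ⇌ H⁺ + A⁻, Ka = x²/(C − x) = (9.954e-06)²/(0.202 − 9.954e-06) = 4.91e-10.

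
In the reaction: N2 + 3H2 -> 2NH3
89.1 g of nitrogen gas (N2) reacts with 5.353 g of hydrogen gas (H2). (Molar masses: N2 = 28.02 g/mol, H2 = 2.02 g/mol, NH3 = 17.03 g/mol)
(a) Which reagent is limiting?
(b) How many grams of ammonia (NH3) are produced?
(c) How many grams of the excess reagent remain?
(a) H2, (b) 30.09 g, (c) 64.35 g

Moles of N2 = 89.1 g ÷ 28.02 g/mol = 3.17987 mol
Moles of H2 = 5.353 g ÷ 2.02 g/mol = 2.65 mol
Moles ÷ coefficient: N2: 3.17987/1 = 3.18, H2: 2.65/3 = 0.8833
(a) H2 has the smaller value, so H2 is the limiting reagent.
(b) Moles of NH3 = 2.65 mol H2 × (2/3) = 1.76667 mol; mass = 1.76667 mol × 17.03 g/mol = 30.09 g
(c) N2 consumed = 2.65 × (1/3) = 0.883333 mol; remaining = 3.17987 − 0.883333 = 2.29654 mol; mass = 2.29654 mol × 28.02 g/mol = 64.35 g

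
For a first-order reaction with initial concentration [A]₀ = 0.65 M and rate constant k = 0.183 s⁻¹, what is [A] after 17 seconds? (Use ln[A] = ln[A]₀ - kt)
0.0290 M

ln[A] = ln[A]₀ - k·t = ln(0.65) - (0.183)·(17) = -0.4308 - 3.1110 = -3.5418
[A] = e^(-3.5418) = 0.0290 M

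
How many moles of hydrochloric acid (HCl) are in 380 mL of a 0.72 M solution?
Moles = Molarity × Volume (L)
Moles = 0.72 M × 0.38 L = 0.2736 mol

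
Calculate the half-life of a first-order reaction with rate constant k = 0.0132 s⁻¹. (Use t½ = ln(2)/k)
52.51 s

t½ = ln(2)/k = 0.6931/0.0132 = 52.51 s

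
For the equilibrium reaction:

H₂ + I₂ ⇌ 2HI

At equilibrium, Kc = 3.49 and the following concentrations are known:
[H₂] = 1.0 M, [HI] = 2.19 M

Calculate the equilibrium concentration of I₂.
[I₂] = 1.3742 M

Kc = ([HI]^2) / ([H₂] × [I₂]) = 3.49
[I₂]^1 = (product terms)/(Kc · other reactant terms) = 4.7961 / (3.49 · 1) = 1.3742
[I₂] = 1.3742 M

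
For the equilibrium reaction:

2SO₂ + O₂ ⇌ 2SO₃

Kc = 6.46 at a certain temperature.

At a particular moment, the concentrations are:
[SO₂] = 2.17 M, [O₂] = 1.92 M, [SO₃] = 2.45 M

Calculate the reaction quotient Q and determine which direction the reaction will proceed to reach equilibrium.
Q = 0.664, Q < K, reaction proceeds forward (toward products)

Q = ([SO₃]^2) / ([SO₂]^2 × [O₂])
  = ((2.45)^2) / ((2.17)^2·(1.92)) = 6.0025/9.0411 = 0.6639
Since Q = 0.6639 < Kc = 6.46, the reaction proceeds forward (toward products) to reach equilibrium.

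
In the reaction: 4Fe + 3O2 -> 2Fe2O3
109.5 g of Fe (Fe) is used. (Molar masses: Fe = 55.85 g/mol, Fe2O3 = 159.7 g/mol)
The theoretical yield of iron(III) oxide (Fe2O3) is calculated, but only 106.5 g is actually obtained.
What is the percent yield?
Moles of Fe = 109.5 g ÷ 55.85 g/mol = 1.96061 mol
Mole ratio: 2 mol Fe2O3 / 4 mol Fe
Moles of Fe2O3 = 1.96061 × (2/4) = 0.980304 mol
Theoretical yield = 0.980304 mol × 159.7 g/mol = 156.55 g
Actual yield = 106.5 g
Percent yield = (106.5 / 156.55) × 100% = 68.0%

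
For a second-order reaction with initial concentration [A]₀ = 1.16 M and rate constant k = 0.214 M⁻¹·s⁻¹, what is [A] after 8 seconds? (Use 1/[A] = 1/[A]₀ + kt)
0.3885 M

1/[A] = 1/[A]₀ + k·t = 1/1.16 + (0.214)·(8) = 0.8621 + 1.7120 = 2.5741
[A] = 1/2.5741 = 0.3885 M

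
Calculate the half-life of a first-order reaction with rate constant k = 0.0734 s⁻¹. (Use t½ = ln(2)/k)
9.44 s

t½ = ln(2)/k = 0.6931/0.0734 = 9.44 s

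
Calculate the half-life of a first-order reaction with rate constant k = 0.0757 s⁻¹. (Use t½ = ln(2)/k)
9.16 s

t½ = ln(2)/k = 0.6931/0.0757 = 9.16 s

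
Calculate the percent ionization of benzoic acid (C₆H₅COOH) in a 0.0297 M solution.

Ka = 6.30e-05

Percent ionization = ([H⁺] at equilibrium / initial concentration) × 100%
Percent ionization = 4.5%

Let x = [H⁺]. Ka = x²/(C - x) ⇒ x² + (6.30e-05)x - (6.30e-05)(0.0297) = 0. x = 1.3367e-03. Percent = (1.3367e-03/0.0297) × 100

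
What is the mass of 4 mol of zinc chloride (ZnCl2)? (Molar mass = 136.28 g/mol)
Mass = 4 mol × 136.28 g/mol = 545.1 g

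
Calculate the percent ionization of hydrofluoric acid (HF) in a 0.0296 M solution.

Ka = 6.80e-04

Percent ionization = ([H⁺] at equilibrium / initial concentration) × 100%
Percent ionization = 14.1%

Let x = [H⁺]. Ka = x²/(C - x) ⇒ x² + (6.80e-04)x - (6.80e-04)(0.0296) = 0. x = 4.1593e-03. Percent = (4.1593e-03/0.0296) × 100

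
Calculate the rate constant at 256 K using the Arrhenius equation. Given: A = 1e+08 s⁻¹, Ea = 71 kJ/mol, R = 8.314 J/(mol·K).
3.25e-07 s⁻¹

k = A·exp(-Ea/(R·T)) = 1e+08·exp(-71000/(8.314·256)) = 1e+08·exp(-33.3586) = 1e+08·3.2548e-15 = 3.25e-07 s⁻¹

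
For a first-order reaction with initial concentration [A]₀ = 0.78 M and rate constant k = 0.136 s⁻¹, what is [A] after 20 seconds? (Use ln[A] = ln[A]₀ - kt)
0.0514 M

ln[A] = ln[A]₀ - k·t = ln(0.78) - (0.136)·(20) = -0.2485 - 2.7200 = -2.9685
[A] = e^(-2.9685) = 0.0514 M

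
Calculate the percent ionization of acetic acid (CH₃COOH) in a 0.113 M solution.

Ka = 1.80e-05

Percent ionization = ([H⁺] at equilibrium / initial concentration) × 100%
Percent ionization = 1.25%

Let x = [H⁺]. Ka = x²/(C - x) ⇒ x² + (1.80e-05)x - (1.80e-05)(0.113) = 0. x = 1.4172e-03. Percent = (1.4172e-03/0.113) × 100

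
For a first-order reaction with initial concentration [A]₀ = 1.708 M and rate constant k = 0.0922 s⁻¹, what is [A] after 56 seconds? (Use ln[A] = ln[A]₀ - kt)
0.0098 M

ln[A] = ln[A]₀ - k·t = ln(1.708) - (0.0922)·(56) = 0.5353 - 5.1632 = -4.6279
[A] = e^(-4.6279) = 0.0098 M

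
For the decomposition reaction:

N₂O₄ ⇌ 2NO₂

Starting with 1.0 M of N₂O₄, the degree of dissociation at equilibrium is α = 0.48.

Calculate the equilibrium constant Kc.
K_c = 1.7723

x = α·[A]₀ = 0.48 × 1.0 = 0.48 M dissociated.
At eq: [N₂O₄] = 1.0 − 0.48 = 0.52 M; [NO₂] = 2x = 0.96 M.
Kc = [NO₂]²/[N₂O₄] = (0.96)²/0.52 = 1.772.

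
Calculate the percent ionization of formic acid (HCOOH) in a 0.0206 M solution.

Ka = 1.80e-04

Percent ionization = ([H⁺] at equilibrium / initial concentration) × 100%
Percent ionization = 8.92%

Let x = [H⁺]. Ka = x²/(C - x) ⇒ x² + (1.80e-04)x - (1.80e-04)(0.0206) = 0. x = 1.8377e-03. Percent = (1.8377e-03/0.0206) × 100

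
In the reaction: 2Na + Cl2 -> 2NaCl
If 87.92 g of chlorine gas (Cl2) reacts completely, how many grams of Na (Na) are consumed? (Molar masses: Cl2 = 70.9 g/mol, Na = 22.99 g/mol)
Moles of Cl2 = 87.92 g ÷ 70.9 g/mol = 1.24006 mol
Mole ratio: 2 mol Na / 1 mol Cl2
Moles of Na = 1.24006 × (2/1) = 2.48011 mol
Mass of Na = 2.48011 mol × 22.99 g/mol = 57.02 g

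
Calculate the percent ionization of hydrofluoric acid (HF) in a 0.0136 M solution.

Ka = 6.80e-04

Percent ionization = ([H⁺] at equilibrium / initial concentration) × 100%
Percent ionization = 20%

Let x = [H⁺]. Ka = x²/(C - x) ⇒ x² + (6.80e-04)x - (6.80e-04)(0.0136) = 0. x = 2.7200e-03. Percent = (2.7200e-03/0.0136) × 100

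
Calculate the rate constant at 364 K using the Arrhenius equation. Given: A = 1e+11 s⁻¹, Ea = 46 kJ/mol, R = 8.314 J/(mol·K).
2.50e+04 s⁻¹

k = A·exp(-Ea/(R·T)) = 1e+11·exp(-46000/(8.314·364)) = 1e+11·exp(-15.2001) = 1e+11·2.5043e-07 = 2.50e+04 s⁻¹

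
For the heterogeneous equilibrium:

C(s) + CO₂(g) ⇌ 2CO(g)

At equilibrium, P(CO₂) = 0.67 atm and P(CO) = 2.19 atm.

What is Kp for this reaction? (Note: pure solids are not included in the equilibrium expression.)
K_p = 7.158

Solid C is excluded.
Kp = P(CO)²/P(CO₂) = (2.19)²/0.67 = 4.796/0.67 = 7.158.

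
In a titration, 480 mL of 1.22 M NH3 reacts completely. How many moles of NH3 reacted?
Moles = Molarity × Volume (L)
Moles = 1.22 M × 0.48 L = 0.5856 mol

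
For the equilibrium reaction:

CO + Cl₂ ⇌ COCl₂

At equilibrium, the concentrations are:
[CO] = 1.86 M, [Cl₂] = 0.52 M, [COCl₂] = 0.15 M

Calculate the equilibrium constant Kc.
K_c = 0.1551

Kc = ([COCl₂]) / ([CO] × [Cl₂])
   = ((0.15)) / ((1.86)·(0.52))
   = 0.15 / 0.9672 = 0.1551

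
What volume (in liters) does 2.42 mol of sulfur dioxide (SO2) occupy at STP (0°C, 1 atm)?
At STP, 1 mol of gas occupies 22.4 L
Volume = 2.42 mol × 22.4 L/mol = 54.21 L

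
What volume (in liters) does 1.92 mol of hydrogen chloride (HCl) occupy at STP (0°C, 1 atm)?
At STP, 1 mol of gas occupies 22.4 L
Volume = 1.92 mol × 22.4 L/mol = 43.01 L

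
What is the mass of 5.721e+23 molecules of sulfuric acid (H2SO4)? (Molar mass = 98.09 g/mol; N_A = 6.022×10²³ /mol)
Moles = 5.721e+23 ÷ 6.022×10²³ = 0.950017 mol
Mass = 0.950017 mol × 98.09 g/mol = 93.19 g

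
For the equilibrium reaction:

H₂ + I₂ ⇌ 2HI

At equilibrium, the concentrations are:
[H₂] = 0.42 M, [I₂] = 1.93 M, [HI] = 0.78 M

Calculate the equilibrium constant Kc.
K_c = 0.7506

Kc = ([HI]^2) / ([H₂] × [I₂])
   = ((0.78)^2) / ((0.42)·(1.93))
   = 0.6084 / 0.8106 = 0.7506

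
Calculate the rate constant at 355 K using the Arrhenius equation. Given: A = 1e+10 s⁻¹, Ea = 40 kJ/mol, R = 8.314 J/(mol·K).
1.30e+04 s⁻¹

k = A·exp(-Ea/(R·T)) = 1e+10·exp(-40000/(8.314·355)) = 1e+10·exp(-13.5526) = 1e+10·1.3008e-06 = 1.30e+04 s⁻¹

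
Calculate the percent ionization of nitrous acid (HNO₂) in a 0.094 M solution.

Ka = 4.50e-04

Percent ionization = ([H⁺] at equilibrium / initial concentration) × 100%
Percent ionization = 6.68%

Let x = [H⁺]. Ka = x²/(C - x) ⇒ x² + (4.50e-04)x - (4.50e-04)(0.094) = 0. x = 6.2827e-03. Percent = (6.2827e-03/0.094) × 100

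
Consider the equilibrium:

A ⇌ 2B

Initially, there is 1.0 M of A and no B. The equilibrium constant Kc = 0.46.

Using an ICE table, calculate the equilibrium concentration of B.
[B] = 0.573 M

ICE: [A] = 1.0 − x, [B] = 2x.
Kc = (2x)²/(1.0 − x) = 0.46 ⇒ 4x² + 0.46x − 0.46 = 0.
x = (−0.46 + √(0.46² + 4·4·0.46))/(2·4) = (−0.46 + √7.5716)/8 = 0.28646.
[B] = 2x = 0.573 M.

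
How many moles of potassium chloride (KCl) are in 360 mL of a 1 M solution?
Moles = Molarity × Volume (L)
Moles = 1 M × 0.36 L = 0.36 mol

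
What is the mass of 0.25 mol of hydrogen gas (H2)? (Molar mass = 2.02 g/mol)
Mass = 0.25 mol × 2.02 g/mol = 0.505 g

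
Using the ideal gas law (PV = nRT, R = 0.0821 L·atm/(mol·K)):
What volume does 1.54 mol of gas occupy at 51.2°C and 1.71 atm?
T = 51.2°C + 273.15 = 324.35 K
V = nRT/P = (1.54 × 0.0821 × 324.35) / 1.71
V = 23.98 L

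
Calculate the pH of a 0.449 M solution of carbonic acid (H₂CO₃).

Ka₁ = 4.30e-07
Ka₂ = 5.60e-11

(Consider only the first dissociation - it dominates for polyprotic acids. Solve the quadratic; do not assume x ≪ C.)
pH = 3.36

x² + Ka₁·x − Ka₁·C = 0 with Ka₁ = 4.30e-07, C = 0.449.
x = (−Ka₁ + √(Ka₁² + 4·Ka₁·C))/2 = 4.3918e-04 M, so pH = 3.36.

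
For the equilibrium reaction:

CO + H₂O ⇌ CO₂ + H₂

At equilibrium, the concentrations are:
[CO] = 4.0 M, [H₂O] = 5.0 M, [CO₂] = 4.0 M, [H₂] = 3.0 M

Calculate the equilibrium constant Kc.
K_c = 0.6000

Kc = ([CO₂] × [H₂]) / ([CO] × [H₂O])
   = ((4.0)·(3.0)) / ((4.0)·(5.0))
   = 12 / 20 = 0.6000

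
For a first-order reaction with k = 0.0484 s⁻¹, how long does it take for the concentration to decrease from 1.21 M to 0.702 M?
11.25 s

From ln[A] = ln[A]₀ - k·t: t = ln([A]₀/[A])/k = ln(1.21/0.702)/0.0484 = ln(1.7236)/0.0484 = 0.5444/0.0484 = 11.25 s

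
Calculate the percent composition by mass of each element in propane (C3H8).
C: 81.72%, H: 18.29%

Molar mass of C3H8 = 44.09 g/mol
% C = (3 × 12.01) / 44.09 × 100% = 36.03 / 44.09 × 100% = 81.72%
% H = (8 × 1.008) / 44.09 × 100% = 8.064 / 44.09 × 100% = 18.29%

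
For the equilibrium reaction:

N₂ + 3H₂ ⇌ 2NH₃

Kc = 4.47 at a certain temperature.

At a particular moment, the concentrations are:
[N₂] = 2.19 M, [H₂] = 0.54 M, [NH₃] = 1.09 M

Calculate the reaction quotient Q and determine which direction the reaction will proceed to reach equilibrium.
Q = 3.445, Q < K, reaction proceeds forward (toward products)

Q = ([NH₃]^2) / ([N₂] × [H₂]^3)
  = ((1.09)^2) / ((2.19)·(0.54)^3) = 1.1881/0.34485 = 3.445
Since Q = 3.445 < Kc = 4.47, the reaction proceeds forward (toward products) to reach equilibrium.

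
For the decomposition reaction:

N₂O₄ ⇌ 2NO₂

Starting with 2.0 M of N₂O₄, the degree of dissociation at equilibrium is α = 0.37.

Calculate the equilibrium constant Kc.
K_c = 1.7384

x = α·[A]₀ = 0.37 × 2.0 = 0.74 M dissociated.
At eq: [N₂O₄] = 2.0 − 0.74 = 1.26 M; [NO₂] = 2x = 1.48 M.
Kc = [NO₂]²/[N₂O₄] = (1.48)²/1.26 = 1.738.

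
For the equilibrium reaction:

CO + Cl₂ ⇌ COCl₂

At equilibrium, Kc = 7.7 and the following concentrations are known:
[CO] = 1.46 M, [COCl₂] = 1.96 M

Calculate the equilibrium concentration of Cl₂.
[Cl₂] = 0.1743 M

Kc = ([COCl₂]) / ([CO] × [Cl₂]) = 7.7
[Cl₂]^1 = (product terms)/(Kc · other reactant terms) = 1.96 / (7.7 · 1.46) = 0.17435
[Cl₂] = 0.1743 M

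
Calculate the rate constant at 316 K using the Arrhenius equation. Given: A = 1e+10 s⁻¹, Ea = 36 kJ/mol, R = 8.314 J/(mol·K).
1.12e+04 s⁻¹

k = A·exp(-Ea/(R·T)) = 1e+10·exp(-36000/(8.314·316)) = 1e+10·exp(-13.7027) = 1e+10·1.1194e-06 = 1.12e+04 s⁻¹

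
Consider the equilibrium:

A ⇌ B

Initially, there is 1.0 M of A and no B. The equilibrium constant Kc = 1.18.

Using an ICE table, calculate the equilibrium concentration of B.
[B] = 0.541 M

ICE: [A] = 1.0 − x, [B] = x.
Kc = x/(1.0 − x) = 1.18 ⇒ x = 1.18·1.0/(1 + 1.18) = 1.18/2.18 = 0.5413.
[B] = x = 0.541 M.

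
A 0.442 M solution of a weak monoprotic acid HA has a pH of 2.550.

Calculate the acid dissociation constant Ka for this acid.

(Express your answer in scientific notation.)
K_a = 1.81e-05

[H⁺] = 10^(−pH) = 10^(−2.550) = 2.818e-03 M. For HA ⇌ H⁺ + A⁻, Ka = x²/(C − x) = (2.818e-03)²/(0.442 − 2.818e-03) = 1.81e-05.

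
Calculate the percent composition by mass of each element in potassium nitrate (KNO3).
K: 38.67%, N: 13.86%, O: 47.47%

Molar mass of KNO3 = 101.11 g/mol
% K = (1 × 39.1) / 101.11 × 100% = 39.1 / 101.11 × 100% = 38.67%
% N = (1 × 14.01) / 101.11 × 100% = 14.01 / 101.11 × 100% = 13.86%
% O = (3 × 16.0) / 101.11 × 100% = 48 / 101.11 × 100% = 47.47%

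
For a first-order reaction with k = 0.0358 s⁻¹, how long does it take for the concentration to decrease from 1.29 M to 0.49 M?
27.04 s

From ln[A] = ln[A]₀ - k·t: t = ln([A]₀/[A])/k = ln(1.29/0.49)/0.0358 = ln(2.6327)/0.0358 = 0.9680/0.0358 = 27.04 s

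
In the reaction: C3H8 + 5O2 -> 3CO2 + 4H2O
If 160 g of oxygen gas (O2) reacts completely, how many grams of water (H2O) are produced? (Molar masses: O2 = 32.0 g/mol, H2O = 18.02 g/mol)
Moles of O2 = 160 g ÷ 32.0 g/mol = 5 mol
Mole ratio: 4 mol H2O / 5 mol O2
Moles of H2O = 5 × (4/5) = 4 mol
Mass of H2O = 4 mol × 18.02 g/mol = 72.08 g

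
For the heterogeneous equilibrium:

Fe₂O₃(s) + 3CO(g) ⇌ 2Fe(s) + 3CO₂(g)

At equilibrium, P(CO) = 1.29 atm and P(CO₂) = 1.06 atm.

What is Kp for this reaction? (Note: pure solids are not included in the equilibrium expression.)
K_p = 0.555

Solids (Fe₂O₃, Fe) are excluded.
Kp = P(CO₂)³/P(CO)³ = (1.06)³/(1.29)³ = 1.191/2.147 = 0.555.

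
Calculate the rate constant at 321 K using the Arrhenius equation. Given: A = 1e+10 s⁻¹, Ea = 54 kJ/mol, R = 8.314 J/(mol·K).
1.63e+01 s⁻¹

k = A·exp(-Ea/(R·T)) = 1e+10·exp(-54000/(8.314·321)) = 1e+10·exp(-20.2339) = 1e+10·1.6313e-09 = 1.63e+01 s⁻¹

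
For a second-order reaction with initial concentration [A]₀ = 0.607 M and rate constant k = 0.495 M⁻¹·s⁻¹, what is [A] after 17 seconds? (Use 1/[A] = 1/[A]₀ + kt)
0.0994 M

1/[A] = 1/[A]₀ + k·t = 1/0.607 + (0.495)·(17) = 1.6474 + 8.4150 = 10.0624
[A] = 1/10.0624 = 0.0994 M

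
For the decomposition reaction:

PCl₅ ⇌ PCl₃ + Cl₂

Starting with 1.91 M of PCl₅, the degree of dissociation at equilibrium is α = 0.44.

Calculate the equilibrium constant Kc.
K_c = 0.6603

x = α·[A]₀ = 0.44 × 1.91 = 0.8404 M dissociated.
At eq: [PCl₅] = 1.91 − 0.8404 = 1.07 M; [PCl₃] = [Cl₂] = x = 0.8404 M.
Kc = [PCl₃][Cl₂]/[PCl₅] = (0.8404)²/1.07 = 0.6603.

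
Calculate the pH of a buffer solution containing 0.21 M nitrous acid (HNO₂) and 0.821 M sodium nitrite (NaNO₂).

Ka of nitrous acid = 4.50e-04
pH = 3.94

pKa = -log(4.50e-04) = 3.35. pH = pKa + log([A⁻]/[HA]) = 3.35 + log(0.821/0.21)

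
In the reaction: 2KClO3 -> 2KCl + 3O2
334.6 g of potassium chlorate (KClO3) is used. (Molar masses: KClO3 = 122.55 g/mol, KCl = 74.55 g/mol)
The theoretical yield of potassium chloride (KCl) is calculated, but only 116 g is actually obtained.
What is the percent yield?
Moles of KClO3 = 334.6 g ÷ 122.55 g/mol = 2.73031 mol
Mole ratio: 2 mol KCl / 2 mol KClO3
Moles of KCl = 2.73031 × (2/2) = 2.73031 mol
Theoretical yield = 2.73031 mol × 74.55 g/mol = 203.54 g
Actual yield = 116 g
Percent yield = (116 / 203.54) × 100% = 57.0%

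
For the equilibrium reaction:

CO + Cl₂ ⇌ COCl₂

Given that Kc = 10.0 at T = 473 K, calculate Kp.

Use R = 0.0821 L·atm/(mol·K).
K_p = 0.2575

Δn = (moles gaseous products) − (moles gaseous reactants) = -1
T = 473 K; RT = 0.0821 × 473 = 38.8333
Kp = Kc·(RT)^Δn = 10.0 × (38.8333)^-1 = 10.0 × 0.0257511 = 0.2575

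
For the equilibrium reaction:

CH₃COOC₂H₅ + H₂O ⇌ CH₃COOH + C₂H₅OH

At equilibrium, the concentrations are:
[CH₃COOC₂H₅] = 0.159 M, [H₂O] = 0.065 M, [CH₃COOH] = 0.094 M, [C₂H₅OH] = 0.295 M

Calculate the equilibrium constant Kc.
K_c = 2.6831

Kc = ([CH₃COOH] × [C₂H₅OH]) / ([CH₃COOC₂H₅] × [H₂O])
   = ((0.094)·(0.295)) / ((0.159)·(0.065))
   = 0.02773 / 0.010335 = 2.6831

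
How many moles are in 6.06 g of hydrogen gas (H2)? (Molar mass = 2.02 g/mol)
Moles = 6.06 g ÷ 2.02 g/mol = 3 mol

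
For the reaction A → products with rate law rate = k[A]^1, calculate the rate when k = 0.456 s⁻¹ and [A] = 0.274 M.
0.1249 M/s

rate = k·[A]^1 = 0.456·(0.274)^1 = 0.456·0.274 = 0.1249 M/s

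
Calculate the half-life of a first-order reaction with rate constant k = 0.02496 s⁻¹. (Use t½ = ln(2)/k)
27.77 s

t½ = ln(2)/k = 0.6931/0.02496 = 27.77 s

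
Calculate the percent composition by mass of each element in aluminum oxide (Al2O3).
Al: 52.92%, O: 47.08%

Molar mass of Al2O3 = 101.96 g/mol
% Al = (2 × 26.98) / 101.96 × 100% = 53.96 / 101.96 × 100% = 52.92%
% O = (3 × 16.0) / 101.96 × 100% = 48 / 101.96 × 100% = 47.08%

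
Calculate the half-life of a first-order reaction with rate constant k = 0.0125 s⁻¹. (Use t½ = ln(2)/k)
55.45 s

t½ = ln(2)/k = 0.6931/0.0125 = 55.45 s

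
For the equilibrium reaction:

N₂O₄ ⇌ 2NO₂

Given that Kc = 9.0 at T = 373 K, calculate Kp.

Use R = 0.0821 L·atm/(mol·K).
K_p = 275.6097

Δn = (moles gaseous products) − (moles gaseous reactants) = 1
T = 373 K; RT = 0.0821 × 373 = 30.6233
Kp = Kc·(RT)^Δn = 9.0 × (30.6233)^1 = 9.0 × 30.6233 = 275.6097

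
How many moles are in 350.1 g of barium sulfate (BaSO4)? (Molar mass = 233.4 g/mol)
Moles = 350.1 g ÷ 233.4 g/mol = 1.5 mol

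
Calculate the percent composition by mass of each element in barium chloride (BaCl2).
Ba: 65.95%, Cl: 34.05%

Molar mass of BaCl2 = 208.23 g/mol
% Ba = (1 × 137.33) / 208.23 × 100% = 137.33 / 208.23 × 100% = 65.95%
% Cl = (2 × 35.45) / 208.23 × 100% = 70.9 / 208.23 × 100% = 34.05%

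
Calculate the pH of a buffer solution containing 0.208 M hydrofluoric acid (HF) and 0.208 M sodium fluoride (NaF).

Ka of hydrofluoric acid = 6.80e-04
pH = 3.17

pKa = -log(6.80e-04) = 3.17. pH = pKa + log([A⁻]/[HA]) = 3.17 + log(0.208/0.208)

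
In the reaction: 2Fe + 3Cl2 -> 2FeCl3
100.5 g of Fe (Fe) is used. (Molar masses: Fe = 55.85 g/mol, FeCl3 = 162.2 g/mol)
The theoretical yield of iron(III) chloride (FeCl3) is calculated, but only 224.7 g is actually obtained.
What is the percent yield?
Moles of Fe = 100.5 g ÷ 55.85 g/mol = 1.79946 mol
Mole ratio: 2 mol FeCl3 / 2 mol Fe
Moles of FeCl3 = 1.79946 × (2/2) = 1.79946 mol
Theoretical yield = 1.79946 mol × 162.2 g/mol = 291.87 g
Actual yield = 224.7 g
Percent yield = (224.7 / 291.87) × 100% = 77.0%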